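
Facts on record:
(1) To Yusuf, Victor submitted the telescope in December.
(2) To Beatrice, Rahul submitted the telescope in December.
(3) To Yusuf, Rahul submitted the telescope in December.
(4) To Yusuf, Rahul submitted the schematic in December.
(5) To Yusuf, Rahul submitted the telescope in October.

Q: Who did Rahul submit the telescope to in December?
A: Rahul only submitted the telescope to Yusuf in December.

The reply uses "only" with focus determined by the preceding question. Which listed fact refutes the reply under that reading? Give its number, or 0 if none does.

2

Answering "Who did ... to ...?" puts focus on the recipient — here, "Yusuf".
So "only" ranges over recipients; the rest (same agent, thing, setting (Rahul / the telescope / in December)) is presupposed.
Fact (2) keeps same agent, thing, setting (Rahul / the telescope / in December) but has recipient = Beatrice; that refutes the reply.
(Fact (4) would refute a reading with focus on the thing — but that is not what the question asks.)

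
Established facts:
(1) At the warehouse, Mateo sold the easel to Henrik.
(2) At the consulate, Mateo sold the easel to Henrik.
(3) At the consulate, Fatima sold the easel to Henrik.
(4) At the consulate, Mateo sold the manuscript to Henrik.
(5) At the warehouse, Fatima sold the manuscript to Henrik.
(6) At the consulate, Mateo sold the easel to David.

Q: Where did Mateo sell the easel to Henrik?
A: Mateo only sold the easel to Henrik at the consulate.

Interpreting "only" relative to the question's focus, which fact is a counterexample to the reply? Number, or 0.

Answering "Where did ...?" puts focus on the setting — here, "at the consulate".
So "only" ranges over settings; the rest (Mateo as agent and the easel as thing and Henrik as recipient) is presupposed.
Fact (1) shares the background with a different setting (at the warehouse) — counterexample.
(Fact (4) would refute a reading with focus on the thing — but that is not what the question asks.)

1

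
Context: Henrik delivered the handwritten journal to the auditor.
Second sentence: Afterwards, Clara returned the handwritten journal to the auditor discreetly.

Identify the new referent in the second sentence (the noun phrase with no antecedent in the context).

"the handwritten journal" and "the auditor" in the second sentence are given — already mentioned in the context.
"Clara" has no antecedent in the context; it is discourse-new.

Clara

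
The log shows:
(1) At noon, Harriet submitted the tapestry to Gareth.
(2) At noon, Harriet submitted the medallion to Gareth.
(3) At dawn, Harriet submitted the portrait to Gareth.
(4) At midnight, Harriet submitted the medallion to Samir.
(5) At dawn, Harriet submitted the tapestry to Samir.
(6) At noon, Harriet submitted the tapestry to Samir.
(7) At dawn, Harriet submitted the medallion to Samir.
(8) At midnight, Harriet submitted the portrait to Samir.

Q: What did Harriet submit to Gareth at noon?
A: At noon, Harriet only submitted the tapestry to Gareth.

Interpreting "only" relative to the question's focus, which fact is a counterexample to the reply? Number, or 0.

2

The question "What did ...?" targets the thing, so in the reply the focus falls on "the tapestry".
So "only" ranges over things; the rest (Harriet as agent and Gareth as recipient and at noon as setting) is presupposed.
Fact (2) shares the background with a different thing (the medallion) — counterexample.
(Fact (6) would refute a reading with focus on the recipient — but that is not what the question asks.)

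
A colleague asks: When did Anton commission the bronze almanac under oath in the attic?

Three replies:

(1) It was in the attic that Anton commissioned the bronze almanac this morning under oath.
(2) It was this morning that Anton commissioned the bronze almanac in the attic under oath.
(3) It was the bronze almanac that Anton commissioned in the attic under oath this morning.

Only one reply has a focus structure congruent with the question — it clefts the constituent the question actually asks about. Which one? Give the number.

2

The question word "when" targets the time.
Option (1) clefts "in the attic" — the location, not what was asked.
Option (2) clefts "this morning" — that matches what the question asks about.
Option (3) clefts "the bronze almanac" — the direct object, not what was asked.
So the congruent reply is (2).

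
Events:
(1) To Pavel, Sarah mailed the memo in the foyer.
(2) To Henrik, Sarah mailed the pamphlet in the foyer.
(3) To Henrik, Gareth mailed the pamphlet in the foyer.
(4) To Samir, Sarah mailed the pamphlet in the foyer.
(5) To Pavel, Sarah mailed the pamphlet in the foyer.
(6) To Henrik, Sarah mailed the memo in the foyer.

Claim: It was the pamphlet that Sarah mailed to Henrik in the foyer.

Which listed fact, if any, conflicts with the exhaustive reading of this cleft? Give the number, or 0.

Focus of the cleft: "the pamphlet" (the thing). Presupposed background: Sarah as agent and Henrik as recipient and in the foyer as setting.
Exhaustivity: the pamphlet is the only thing satisfying that background.
Fact (6) shares the background but with thing = the memo; exhaustivity is violated.

6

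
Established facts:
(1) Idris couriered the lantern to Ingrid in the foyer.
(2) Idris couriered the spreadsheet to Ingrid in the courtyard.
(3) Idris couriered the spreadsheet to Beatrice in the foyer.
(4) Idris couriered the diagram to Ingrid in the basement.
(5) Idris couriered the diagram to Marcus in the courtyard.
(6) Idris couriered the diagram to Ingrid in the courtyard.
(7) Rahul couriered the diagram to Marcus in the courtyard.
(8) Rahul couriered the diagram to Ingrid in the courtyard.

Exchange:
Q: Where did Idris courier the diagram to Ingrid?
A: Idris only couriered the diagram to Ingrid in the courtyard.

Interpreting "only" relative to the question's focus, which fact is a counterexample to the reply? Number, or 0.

4

Answering "Where did ...?" puts focus on the setting — here, "in the courtyard".
So "only" ranges over settings; the rest (agent = Idris, thing = the diagram, recipient = Ingrid) is presupposed.
Fact (4) keeps agent = Idris, thing = the diagram, recipient = Ingrid but has setting = in the basement; that refutes the reply.
(Fact (5) would refute a reading with focus on the recipient — but that is not what the question asks.)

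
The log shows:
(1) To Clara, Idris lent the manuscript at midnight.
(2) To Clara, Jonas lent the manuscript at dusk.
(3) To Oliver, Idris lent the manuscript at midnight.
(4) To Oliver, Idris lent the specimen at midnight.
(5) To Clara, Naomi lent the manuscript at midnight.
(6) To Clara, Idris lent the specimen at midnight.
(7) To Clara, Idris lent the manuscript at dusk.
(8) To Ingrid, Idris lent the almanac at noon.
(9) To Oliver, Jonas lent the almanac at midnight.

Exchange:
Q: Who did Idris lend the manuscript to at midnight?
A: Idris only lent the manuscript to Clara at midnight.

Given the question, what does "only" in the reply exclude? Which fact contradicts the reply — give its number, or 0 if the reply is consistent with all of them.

3

Answering "Who did ... to ...?" puts focus on the recipient — here, "Clara".
So "only" ranges over recipients; the rest (agent = Idris, thing = the manuscript, setting = at midnight) is presupposed.
Fact (3) shares the background with a different recipient (Oliver) — counterexample.
(Fact (6) would refute a reading with focus on the thing — but that is not what the question asks.)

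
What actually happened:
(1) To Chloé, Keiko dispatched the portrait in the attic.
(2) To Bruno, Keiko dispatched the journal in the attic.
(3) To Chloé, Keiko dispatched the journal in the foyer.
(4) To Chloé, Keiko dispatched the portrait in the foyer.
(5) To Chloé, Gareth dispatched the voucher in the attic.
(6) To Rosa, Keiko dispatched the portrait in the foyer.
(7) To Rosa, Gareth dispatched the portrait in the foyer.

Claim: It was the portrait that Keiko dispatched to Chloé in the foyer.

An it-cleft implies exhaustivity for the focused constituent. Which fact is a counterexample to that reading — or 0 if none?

Focus of the cleft: "the portrait" (the thing). Presupposed background: agent = Keiko, recipient = Chloé, setting = in the foyer.
Exhaustivity: the portrait is the only thing satisfying that background.
Fact (3) shares the background but with thing = the journal; exhaustivity is violated.

3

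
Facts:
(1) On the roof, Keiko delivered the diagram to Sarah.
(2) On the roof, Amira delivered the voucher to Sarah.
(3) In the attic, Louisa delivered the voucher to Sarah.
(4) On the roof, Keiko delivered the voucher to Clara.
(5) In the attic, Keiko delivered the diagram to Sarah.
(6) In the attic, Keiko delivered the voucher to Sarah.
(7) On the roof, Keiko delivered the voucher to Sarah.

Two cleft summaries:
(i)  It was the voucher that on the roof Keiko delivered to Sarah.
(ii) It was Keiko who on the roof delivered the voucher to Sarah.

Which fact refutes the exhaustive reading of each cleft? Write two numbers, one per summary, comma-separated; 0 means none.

Summary (i) focuses "the voucher" (the thing); background same agent, recipient, setting (Keiko / Sarah / on the roof). Fact (1) matches that background with thing = the diagram — refutes (i).
Summary (ii) focuses "Keiko" (the agent); background same thing, recipient, setting (the voucher / Sarah / on the roof). Fact (2) matches that background with agent = Amira — refutes (ii).

1, 2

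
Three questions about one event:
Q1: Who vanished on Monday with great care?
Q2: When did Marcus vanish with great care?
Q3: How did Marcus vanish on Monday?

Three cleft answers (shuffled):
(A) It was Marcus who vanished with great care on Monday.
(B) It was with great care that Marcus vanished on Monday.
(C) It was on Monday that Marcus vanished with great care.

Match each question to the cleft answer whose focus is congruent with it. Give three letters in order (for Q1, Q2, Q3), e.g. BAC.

ACB

Q1 asks about the subject (agent); cleft (A) focuses "Marcus", which is the subject (agent) — so Q1 → A.
Q2 asks about the time; cleft (C) focuses "on Monday", which is the time — so Q2 → C.
Q3 asks about the manner; cleft (B) focuses "with great care", which is the manner — so Q3 → B.
Mapping: Q1→A, Q2→C, Q3→B.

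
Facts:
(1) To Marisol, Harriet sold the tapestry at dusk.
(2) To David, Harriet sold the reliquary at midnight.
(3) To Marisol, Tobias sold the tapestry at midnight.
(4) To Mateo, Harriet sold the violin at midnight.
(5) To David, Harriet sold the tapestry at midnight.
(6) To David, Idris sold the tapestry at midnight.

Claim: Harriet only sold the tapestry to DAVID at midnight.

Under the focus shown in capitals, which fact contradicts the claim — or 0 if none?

The capitals mark "David" as focus. So "only" rules out other recipients, with the rest (agent = Harriet, thing = the tapestry, setting = at midnight) as background.
Every other fact changes something in the background, not just the recipient. Nothing refutes the claim.

0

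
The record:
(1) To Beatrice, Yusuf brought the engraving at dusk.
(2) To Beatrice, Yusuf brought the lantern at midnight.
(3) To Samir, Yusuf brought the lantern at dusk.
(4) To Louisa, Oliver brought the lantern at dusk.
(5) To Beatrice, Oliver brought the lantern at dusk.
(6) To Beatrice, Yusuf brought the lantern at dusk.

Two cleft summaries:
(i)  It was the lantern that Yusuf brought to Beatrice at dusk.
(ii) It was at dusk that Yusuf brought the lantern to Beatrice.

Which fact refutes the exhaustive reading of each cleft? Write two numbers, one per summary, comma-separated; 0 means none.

(i): focus "the lantern". Looking for same agent, recipient, setting (Yusuf / Beatrice / at dusk) with some other thing — fact (1) has the engraving there. Refuted.
(ii): focus "at dusk". Looking for same agent, thing, recipient (Yusuf / the lantern / Beatrice) with some other setting — fact (2) has at midnight there. Refuted.

1, 2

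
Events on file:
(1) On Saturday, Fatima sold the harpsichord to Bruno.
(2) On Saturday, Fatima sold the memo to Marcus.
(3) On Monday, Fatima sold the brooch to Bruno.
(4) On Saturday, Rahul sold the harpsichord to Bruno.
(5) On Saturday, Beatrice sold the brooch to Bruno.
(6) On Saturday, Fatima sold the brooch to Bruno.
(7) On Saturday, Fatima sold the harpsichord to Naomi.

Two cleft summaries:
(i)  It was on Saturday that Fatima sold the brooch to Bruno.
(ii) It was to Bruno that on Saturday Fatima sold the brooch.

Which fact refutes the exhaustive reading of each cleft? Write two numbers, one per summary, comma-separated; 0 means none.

(i): focus "on Saturday". Looking for same agent, thing, recipient (Fatima / the brooch / Bruno) with some other setting — fact (3) has on Monday there. Refuted.
(ii): focus "Bruno". No fact shares same agent, thing, setting (Fatima / the brooch / on Saturday) with a different recipient. 0.

3, 0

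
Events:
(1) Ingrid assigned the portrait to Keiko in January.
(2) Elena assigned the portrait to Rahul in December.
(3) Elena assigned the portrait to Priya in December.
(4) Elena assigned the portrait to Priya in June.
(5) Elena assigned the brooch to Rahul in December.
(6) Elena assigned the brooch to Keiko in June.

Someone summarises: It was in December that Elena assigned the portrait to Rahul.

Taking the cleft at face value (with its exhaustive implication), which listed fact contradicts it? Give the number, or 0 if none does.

0

Focus of the cleft: "in December" (the setting). Presupposed background: Elena as agent and the portrait as thing and Rahul as recipient.
Exhaustivity: in December is the only setting satisfying that background.
No listed fact matches the background with a different setting. Exhaustivity holds.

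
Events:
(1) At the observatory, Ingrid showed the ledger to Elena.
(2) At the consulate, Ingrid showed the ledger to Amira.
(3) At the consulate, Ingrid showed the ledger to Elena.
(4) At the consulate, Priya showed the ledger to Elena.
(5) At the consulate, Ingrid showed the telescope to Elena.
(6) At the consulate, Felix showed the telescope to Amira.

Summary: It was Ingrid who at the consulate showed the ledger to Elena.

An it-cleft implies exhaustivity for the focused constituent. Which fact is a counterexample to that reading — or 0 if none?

4

Focus of the cleft: "Ingrid" (the agent). Presupposed background: same thing, recipient, setting (the ledger / Elena / at the consulate).
The exhaustive reading says no other agent fits that background.
Fact (4) shares the background but with agent = Priya; exhaustivity is violated.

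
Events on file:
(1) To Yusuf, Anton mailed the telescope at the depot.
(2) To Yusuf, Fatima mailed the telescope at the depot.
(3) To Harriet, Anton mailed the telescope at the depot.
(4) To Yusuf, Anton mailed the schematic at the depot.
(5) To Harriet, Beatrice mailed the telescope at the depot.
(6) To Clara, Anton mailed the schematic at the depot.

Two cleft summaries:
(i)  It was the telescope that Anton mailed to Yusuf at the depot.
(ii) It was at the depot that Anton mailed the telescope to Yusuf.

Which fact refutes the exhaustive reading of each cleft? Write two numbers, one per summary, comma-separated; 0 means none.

Summary (i) focuses "the telescope" (the thing); background agent = Anton, recipient = Yusuf, setting = at the depot. Fact (4) matches that background with thing = the schematic — refutes (i).
Summary (ii) focuses "at the depot" (the setting); background agent = Anton, thing = the telescope, recipient = Yusuf. No fact matches that background with a different setting, so 0.

4, 0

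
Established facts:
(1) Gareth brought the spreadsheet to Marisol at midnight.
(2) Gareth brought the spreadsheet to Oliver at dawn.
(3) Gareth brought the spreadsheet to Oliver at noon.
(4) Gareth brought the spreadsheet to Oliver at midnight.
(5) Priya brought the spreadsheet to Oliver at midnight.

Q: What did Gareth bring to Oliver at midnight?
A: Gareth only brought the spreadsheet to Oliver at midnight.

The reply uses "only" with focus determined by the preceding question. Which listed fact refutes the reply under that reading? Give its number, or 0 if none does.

0

The question "What did ...?" targets the thing, so in the reply the focus falls on "the spreadsheet".
"Only" then excludes alternative things while the background — Gareth as agent and Oliver as recipient and at midnight as setting — is held fixed.
No fact keeps Gareth as agent and Oliver as recipient and at midnight as setting while changing the thing; every other fact differs on something backgrounded. The reply stands.
(Fact (1) would refute a reading with focus on the recipient — but that is not what the question asks.)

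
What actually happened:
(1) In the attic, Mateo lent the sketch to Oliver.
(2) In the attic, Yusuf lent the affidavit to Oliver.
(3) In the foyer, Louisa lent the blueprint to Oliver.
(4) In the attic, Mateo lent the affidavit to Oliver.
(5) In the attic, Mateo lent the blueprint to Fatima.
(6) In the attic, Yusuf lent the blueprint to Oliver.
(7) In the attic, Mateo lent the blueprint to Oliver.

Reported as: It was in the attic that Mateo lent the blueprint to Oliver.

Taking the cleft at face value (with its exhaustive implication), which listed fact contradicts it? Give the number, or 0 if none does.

0

Focus of the cleft: "in the attic" (the setting). Presupposed background: same agent, thing, recipient (Mateo / the blueprint / Oliver).
The exhaustive reading says no other setting fits that background.
No listed fact matches the background with a different setting. Exhaustivity holds.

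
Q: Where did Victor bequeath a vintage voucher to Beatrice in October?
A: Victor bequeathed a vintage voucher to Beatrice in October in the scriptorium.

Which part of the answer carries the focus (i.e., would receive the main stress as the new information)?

in the scriptorium

The wh-word "where" asks about the location.
In the answer, "Victor", "a vintage voucher", "to Beatrice" and "in October" are given — repeated from the question.
The constituent filling the location gap is "in the scriptorium"; that is the focus and would carry nuclear stress.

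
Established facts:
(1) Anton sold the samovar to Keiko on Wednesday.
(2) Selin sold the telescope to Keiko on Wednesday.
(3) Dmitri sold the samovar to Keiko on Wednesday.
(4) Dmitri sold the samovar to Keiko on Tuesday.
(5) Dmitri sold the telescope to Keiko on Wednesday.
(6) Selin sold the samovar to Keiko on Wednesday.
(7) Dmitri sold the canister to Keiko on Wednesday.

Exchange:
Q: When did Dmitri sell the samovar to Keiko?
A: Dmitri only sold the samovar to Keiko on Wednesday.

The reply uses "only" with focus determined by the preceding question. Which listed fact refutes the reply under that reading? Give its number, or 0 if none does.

4

The question "When did ...?" targets the setting, so in the reply the focus falls on "on Wednesday".
So "only" ranges over settings; the rest (agent = Dmitri, thing = the samovar, recipient = Keiko) is presupposed.
Fact (4) keeps agent = Dmitri, thing = the samovar, recipient = Keiko but has setting = on Tuesday; that refutes the reply.
(Fact (5) would refute a reading with focus on the thing — but that is not what the question asks.)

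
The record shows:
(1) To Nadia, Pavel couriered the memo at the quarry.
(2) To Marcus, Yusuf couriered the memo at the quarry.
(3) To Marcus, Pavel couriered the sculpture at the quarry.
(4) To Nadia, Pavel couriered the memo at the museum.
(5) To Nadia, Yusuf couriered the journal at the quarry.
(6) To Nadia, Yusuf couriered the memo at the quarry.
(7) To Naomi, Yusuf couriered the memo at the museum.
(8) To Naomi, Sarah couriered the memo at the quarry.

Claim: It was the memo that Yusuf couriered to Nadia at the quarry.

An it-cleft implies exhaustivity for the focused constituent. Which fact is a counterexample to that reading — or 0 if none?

The cleft puts "the memo" in focus and presupposes the open proposition with same agent, recipient, setting (Yusuf / Nadia / at the quarry).
The exhaustive reading says no other thing fits that background.
But fact (5) also has same agent, recipient, setting (Yusuf / Nadia / at the quarry), with thing = the journal — so the exhaustive reading fails.

5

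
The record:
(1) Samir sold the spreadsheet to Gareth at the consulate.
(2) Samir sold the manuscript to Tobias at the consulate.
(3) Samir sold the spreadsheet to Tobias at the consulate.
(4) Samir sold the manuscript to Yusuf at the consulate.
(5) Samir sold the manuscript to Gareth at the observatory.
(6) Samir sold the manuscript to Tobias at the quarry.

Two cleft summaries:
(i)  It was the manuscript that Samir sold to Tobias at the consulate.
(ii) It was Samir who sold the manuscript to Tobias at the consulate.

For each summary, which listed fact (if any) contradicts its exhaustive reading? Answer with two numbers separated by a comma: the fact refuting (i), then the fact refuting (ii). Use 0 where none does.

3, 0

(i): focus "the manuscript". Looking for Samir as agent and Tobias as recipient and at the consulate as setting with some other thing — fact (3) has the spreadsheet there. Refuted.
(ii): focus "Samir". No fact shares the manuscript as thing and Tobias as recipient and at the consulate as setting with a different agent. 0.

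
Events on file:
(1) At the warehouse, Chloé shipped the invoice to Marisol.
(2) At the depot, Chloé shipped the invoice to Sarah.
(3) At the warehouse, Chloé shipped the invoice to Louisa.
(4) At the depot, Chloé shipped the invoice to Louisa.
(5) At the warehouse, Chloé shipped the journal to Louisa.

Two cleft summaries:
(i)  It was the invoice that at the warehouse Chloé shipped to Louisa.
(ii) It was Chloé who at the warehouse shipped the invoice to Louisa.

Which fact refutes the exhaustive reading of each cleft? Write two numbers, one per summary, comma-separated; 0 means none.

Summary (i) focuses "the invoice" (the thing); background agent = Chloé, recipient = Louisa, setting = at the warehouse. Fact (5) matches that background with thing = the journal — refutes (i).
Summary (ii) focuses "Chloé" (the agent); background thing = the invoice, recipient = Louisa, setting = at the warehouse. No fact matches that background with a different agent, so 0.

5, 0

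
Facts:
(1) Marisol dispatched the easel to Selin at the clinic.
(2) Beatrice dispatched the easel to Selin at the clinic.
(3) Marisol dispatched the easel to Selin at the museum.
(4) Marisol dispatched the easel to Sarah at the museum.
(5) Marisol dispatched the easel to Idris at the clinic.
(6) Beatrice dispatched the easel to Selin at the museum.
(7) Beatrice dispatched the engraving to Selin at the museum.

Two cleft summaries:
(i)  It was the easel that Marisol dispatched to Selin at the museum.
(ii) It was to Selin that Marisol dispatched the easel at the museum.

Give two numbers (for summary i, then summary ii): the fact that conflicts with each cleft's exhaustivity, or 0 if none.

0, 4

(i): focus "the easel". No fact shares same agent, recipient, setting (Marisol / Selin / at the museum) with a different thing. 0.
(ii): focus "Selin". Looking for same agent, thing, setting (Marisol / the easel / at the museum) with some other recipient — fact (4) has Sarah there. Refuted.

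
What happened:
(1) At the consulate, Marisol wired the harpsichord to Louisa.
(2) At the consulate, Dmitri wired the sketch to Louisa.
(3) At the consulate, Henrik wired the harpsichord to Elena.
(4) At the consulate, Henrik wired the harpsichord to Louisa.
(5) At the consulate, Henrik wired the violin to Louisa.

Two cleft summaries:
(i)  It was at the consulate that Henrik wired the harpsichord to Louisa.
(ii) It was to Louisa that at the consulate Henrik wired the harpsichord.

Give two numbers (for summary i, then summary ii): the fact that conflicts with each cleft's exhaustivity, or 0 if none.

Summary (i) focuses "at the consulate" (the setting); background Henrik as agent and the harpsichord as thing and Louisa as recipient. No fact matches that background with a different setting, so 0.
Summary (ii) focuses "Louisa" (the recipient); background Henrik as agent and the harpsichord as thing and at the consulate as setting. Fact (3) matches that background with recipient = Elena — refutes (ii).

0, 3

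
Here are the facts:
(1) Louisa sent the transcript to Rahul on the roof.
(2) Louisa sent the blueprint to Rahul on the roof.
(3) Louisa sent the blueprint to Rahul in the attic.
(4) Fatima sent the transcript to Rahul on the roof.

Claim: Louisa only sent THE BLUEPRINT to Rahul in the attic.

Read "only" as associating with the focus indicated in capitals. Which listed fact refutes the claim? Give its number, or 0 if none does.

The capitals mark "the blueprint" as focus. So "only" rules out other things, with the rest (Louisa as agent and Rahul as recipient and in the attic as setting) as background.
No fact matches Louisa as agent and Rahul as recipient and in the attic as setting with a different thing — every other fact differs on at least one backgrounded slot. So no fact refutes it.

0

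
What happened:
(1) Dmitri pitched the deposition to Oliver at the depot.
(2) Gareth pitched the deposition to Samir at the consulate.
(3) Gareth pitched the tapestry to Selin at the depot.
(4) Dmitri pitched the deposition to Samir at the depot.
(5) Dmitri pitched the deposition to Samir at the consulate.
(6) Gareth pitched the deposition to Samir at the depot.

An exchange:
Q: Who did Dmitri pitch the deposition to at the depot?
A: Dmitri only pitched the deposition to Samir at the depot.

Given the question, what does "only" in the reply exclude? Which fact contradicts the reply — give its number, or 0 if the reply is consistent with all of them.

1

Answering "Who did ... to ...?" puts focus on the recipient — here, "Samir".
So "only" ranges over recipients; the rest (same agent, thing, setting (Dmitri / the deposition / at the depot)) is presupposed.
Fact (1) keeps same agent, thing, setting (Dmitri / the deposition / at the depot) but has recipient = Oliver; that refutes the reply.
(Fact (5) would refute a reading with focus on the setting — but that is not what the question asks.)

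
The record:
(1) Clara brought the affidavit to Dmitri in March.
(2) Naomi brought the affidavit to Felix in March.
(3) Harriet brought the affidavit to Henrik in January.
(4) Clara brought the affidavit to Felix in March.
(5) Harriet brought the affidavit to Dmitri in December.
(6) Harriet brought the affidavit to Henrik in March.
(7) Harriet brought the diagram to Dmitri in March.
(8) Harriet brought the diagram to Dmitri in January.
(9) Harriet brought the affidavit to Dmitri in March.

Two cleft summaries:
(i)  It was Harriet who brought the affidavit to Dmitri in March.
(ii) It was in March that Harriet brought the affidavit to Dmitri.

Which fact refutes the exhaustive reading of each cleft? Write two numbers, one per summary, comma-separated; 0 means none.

(i): focus "Harriet". Looking for same thing, recipient, setting (the affidavit / Dmitri / in March) with some other agent — fact (1) has Clara there. Refuted.
(ii): focus "in March". Looking for same agent, thing, recipient (Harriet / the affidavit / Dmitri) with some other setting — fact (5) has in December there. Refuted.

1, 5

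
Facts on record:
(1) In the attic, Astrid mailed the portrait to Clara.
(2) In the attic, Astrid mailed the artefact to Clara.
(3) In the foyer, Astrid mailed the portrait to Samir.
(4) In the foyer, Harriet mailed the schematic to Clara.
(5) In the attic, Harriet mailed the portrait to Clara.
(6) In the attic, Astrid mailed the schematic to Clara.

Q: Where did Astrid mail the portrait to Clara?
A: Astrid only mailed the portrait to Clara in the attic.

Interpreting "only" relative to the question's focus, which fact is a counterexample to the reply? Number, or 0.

Answering "Where did ...?" puts focus on the setting — here, "in the attic".
So "only" ranges over settings; the rest (same agent, thing, recipient (Astrid / the portrait / Clara)) is presupposed.
No fact keeps same agent, thing, recipient (Astrid / the portrait / Clara) while changing the setting; every other fact differs on something backgrounded. The reply stands.
(Fact (2) would refute a reading with focus on the thing — but that is not what the question asks.)

0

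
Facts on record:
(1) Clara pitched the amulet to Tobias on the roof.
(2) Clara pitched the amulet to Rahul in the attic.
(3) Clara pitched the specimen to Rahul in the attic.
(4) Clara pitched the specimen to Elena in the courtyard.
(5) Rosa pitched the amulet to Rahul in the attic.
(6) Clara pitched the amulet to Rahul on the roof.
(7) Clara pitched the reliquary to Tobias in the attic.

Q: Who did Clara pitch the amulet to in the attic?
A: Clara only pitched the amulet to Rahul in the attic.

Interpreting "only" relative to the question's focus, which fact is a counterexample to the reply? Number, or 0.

Answering "Who did ... to ...?" puts focus on the recipient — here, "Rahul".
So "only" ranges over recipients; the rest (agent = Clara, thing = the amulet, setting = in the attic) is presupposed.
No listed fact shares that background with another recipient. Nothing contradicts the reply.
(Fact (3) would refute a reading with focus on the thing — but that is not what the question asks.)

0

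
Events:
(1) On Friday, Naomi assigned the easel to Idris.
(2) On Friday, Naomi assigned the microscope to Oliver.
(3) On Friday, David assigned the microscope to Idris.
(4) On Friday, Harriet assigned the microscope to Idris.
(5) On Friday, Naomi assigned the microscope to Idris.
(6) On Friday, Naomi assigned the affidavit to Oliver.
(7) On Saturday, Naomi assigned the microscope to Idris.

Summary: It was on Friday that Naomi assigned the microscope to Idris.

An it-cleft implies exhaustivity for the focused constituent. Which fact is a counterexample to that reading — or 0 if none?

Focus of the cleft: "on Friday" (the setting). Presupposed background: Naomi as agent and the microscope as thing and Idris as recipient.
The exhaustive reading says no other setting fits that background.
Fact (7) shares the background but with setting = on Saturday; exhaustivity is violated.

7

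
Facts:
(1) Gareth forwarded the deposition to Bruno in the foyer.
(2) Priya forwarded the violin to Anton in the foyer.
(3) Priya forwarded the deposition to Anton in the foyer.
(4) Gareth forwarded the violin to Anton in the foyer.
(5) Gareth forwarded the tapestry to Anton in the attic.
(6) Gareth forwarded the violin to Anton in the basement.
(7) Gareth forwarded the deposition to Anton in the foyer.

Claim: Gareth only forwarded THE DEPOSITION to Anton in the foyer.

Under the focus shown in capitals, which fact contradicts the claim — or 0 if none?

4

Focus (in capitals) is "the deposition" — the thing. "Only" excludes alternative things while holding fixed Gareth as agent and Anton as recipient and in the foyer as setting.
Fact (4) shares the background but differs in thing (the violin) — a counterexample.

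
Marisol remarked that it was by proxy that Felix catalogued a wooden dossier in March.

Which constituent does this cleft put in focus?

In an it-cleft "It was X that/who ...", the clefted constituent X is the focus; the that/who-clause expresses the presupposed open proposition.
Here the focus is "by proxy". The backgrounded (presupposed) material includes "Felix", "a wooden dossier" and "in March".

by proxy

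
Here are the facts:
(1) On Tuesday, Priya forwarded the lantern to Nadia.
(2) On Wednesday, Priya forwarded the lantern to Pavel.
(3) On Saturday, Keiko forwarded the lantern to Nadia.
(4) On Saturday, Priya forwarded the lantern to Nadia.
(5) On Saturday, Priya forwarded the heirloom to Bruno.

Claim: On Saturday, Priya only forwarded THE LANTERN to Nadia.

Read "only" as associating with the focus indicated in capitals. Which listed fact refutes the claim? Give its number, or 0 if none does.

Focus (in capitals) is "the lantern" — the thing. "Only" excludes alternative things while holding fixed Priya as agent and Nadia as recipient and on Saturday as setting.
Every other fact changes something in the background, not just the thing. Nothing refutes the claim.

0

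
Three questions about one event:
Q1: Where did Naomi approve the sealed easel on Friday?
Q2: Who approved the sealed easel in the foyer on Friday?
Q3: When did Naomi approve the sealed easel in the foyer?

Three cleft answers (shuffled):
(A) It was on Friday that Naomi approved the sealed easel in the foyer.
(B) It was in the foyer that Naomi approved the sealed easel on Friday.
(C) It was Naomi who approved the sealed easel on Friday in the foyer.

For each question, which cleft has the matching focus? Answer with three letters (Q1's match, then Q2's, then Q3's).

Q1 asks about the location; cleft (B) focuses "in the foyer", which is the location — so Q1 → B.
Q2 asks about the subject (agent); cleft (C) focuses "Naomi", which is the subject (agent) — so Q2 → C.
Q3 asks about the time; cleft (A) focuses "on Friday", which is the time — so Q3 → A.
Mapping: Q1→B, Q2→C, Q3→A.

BCA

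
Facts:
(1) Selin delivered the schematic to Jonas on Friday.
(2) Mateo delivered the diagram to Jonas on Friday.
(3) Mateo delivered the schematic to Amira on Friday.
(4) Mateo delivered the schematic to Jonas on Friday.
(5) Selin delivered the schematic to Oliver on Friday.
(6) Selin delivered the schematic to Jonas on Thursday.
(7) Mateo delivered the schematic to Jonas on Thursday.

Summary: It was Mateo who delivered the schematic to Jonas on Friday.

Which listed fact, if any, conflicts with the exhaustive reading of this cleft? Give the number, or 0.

1

Focus of the cleft: "Mateo" (the agent). Presupposed background: the schematic as thing and Jonas as recipient and on Friday as setting.
Exhaustivity: Mateo is the only agent satisfying that background.
Fact (1) shares the background but with agent = Selin; exhaustivity is violated.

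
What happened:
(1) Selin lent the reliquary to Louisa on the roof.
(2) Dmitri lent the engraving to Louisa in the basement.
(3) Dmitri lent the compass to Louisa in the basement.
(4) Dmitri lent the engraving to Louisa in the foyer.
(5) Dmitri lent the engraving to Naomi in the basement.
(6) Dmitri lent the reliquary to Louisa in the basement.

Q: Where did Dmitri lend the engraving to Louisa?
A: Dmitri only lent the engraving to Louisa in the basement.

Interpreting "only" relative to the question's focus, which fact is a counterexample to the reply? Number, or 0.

4

The question "Where did ...?" targets the setting, so in the reply the focus falls on "in the basement".
"Only" then excludes alternative settings while the background — Dmitri as agent and the engraving as thing and Louisa as recipient — is held fixed.
Fact (4) shares the background with a different setting (in the foyer) — counterexample.
(Fact (5) would refute a reading with focus on the recipient — but that is not what the question asks.)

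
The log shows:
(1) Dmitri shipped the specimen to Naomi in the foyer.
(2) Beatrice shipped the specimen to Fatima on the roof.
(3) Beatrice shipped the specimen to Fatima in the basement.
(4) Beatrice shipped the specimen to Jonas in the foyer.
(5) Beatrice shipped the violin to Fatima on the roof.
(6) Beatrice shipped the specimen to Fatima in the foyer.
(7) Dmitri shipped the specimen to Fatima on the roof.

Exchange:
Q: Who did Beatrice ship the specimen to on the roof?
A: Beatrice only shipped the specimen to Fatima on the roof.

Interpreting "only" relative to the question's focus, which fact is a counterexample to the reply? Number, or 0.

0

Answering "Who did ... to ...?" puts focus on the recipient — here, "Fatima".
So "only" ranges over recipients; the rest (agent = Beatrice, thing = the specimen, setting = on the roof) is presupposed.
No listed fact shares that background with another recipient. Nothing contradicts the reply.
(Fact (5) would refute a reading with focus on the thing — but that is not what the question asks.)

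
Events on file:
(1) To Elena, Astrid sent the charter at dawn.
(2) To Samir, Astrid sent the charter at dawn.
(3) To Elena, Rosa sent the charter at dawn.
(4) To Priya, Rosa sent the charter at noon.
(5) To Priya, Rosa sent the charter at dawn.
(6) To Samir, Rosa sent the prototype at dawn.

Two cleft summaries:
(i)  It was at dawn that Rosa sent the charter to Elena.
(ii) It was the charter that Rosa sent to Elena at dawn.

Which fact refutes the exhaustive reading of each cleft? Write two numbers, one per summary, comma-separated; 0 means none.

Summary (i) focuses "at dawn" (the setting); background agent = Rosa, thing = the charter, recipient = Elena. No fact matches that background with a different setting, so 0.
Summary (ii) focuses "the charter" (the thing); background agent = Rosa, recipient = Elena, setting = at dawn. No fact matches that background with a different thing, so 0.

0, 0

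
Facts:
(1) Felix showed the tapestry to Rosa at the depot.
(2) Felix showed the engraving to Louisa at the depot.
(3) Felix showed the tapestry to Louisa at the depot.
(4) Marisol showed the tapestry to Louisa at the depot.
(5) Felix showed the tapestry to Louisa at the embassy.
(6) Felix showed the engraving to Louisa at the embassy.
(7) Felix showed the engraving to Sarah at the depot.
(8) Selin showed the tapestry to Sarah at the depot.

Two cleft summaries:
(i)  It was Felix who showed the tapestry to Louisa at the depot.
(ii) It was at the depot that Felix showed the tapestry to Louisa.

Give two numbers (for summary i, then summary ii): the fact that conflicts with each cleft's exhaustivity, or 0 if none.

(i): focus "Felix". Looking for the tapestry as thing and Louisa as recipient and at the depot as setting with some other agent — fact (4) has Marisol there. Refuted.
(ii): focus "at the depot". Looking for Felix as agent and the tapestry as thing and Louisa as recipient with some other setting — fact (5) has at the embassy there. Refuted.

4, 5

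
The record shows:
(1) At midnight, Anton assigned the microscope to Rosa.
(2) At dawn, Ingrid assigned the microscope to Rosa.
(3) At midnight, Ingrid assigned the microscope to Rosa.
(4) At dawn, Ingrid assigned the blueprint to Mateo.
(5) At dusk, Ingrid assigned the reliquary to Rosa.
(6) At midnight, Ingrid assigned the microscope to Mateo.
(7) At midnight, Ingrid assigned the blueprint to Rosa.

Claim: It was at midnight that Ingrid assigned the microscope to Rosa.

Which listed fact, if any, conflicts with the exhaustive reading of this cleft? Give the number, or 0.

The cleft puts "at midnight" in focus and presupposes the open proposition with agent = Ingrid, thing = the microscope, recipient = Rosa.
Exhaustivity: at midnight is the only setting satisfying that background.
Fact (2) shares the background but with setting = at dawn; exhaustivity is violated.

2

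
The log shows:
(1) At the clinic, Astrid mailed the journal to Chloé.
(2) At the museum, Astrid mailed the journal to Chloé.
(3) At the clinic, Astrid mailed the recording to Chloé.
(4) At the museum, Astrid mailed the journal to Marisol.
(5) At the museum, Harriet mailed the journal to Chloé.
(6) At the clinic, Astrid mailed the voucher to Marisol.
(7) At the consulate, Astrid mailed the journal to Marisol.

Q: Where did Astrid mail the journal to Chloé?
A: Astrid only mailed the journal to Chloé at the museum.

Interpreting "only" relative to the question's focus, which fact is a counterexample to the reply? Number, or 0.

Answering "Where did ...?" puts focus on the setting — here, "at the museum".
"Only" then excludes alternative settings while the background — same agent, thing, recipient (Astrid / the journal / Chloé) — is held fixed.
Fact (1) shares the background with a different setting (at the clinic) — counterexample.
(Fact (4) would refute a reading with focus on the recipient — but that is not what the question asks.)

1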